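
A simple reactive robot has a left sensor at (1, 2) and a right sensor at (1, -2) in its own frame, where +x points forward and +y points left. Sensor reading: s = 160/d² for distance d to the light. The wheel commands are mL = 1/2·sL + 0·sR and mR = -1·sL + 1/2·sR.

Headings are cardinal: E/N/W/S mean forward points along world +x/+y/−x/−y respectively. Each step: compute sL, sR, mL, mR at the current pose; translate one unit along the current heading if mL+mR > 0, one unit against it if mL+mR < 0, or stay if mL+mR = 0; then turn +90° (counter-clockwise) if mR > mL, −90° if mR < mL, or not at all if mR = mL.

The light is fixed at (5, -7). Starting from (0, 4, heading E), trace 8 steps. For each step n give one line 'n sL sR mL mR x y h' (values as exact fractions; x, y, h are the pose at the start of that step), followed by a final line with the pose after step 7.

0 32/37 160/97 16/37 -144/3589 0 4 E
1 20/13 20/17 10/13 -210/221 1 4 S
2 32/25 160/221 16/25 -5072/5525 1 5 W
3 80/97 16/17 40/97 -584/1649 2 5 N
4 160/229 32/25 80/229 -336/5725 2 6 E
5 10/9 1 5/9 -11/18 3 6 S
6 160/153 32/53 80/153 -6032/8109 3 7 W
7 80/117 80/113 40/117 -4360/13221 4 7 N
final 4 8 E

n=0: pose=(0,4,E); sL=32/37, sR=160/97; mL=16/37, mR=-144/3589; mL+mR=1408/3589 → advance +1; mR−mL=-1696/3589 → turn -1·90°
n=1: pose=(1,4,S); sL=20/13, sR=20/17; mL=10/13, mR=-210/221; mL+mR=-40/221 → advance -1; mR−mL=-380/221 → turn -1·90°
n=2: pose=(1,5,W); sL=32/25, sR=160/221; mL=16/25, mR=-5072/5525; mL+mR=-1536/5525 → advance -1; mR−mL=-8608/5525 → turn -1·90°
n=3: pose=(2,5,N); sL=80/97, sR=16/17; mL=40/97, mR=-584/1649; mL+mR=96/1649 → advance +1; mR−mL=-1264/1649 → turn -1·90°
n=4: pose=(2,6,E); sL=160/229, sR=32/25; mL=80/229, mR=-336/5725; mL+mR=1664/5725 → advance +1; mR−mL=-2336/5725 → turn -1·90°
n=5: pose=(3,6,S); sL=10/9, sR=1; mL=5/9, mR=-11/18; mL+mR=-1/18 → advance -1; mR−mL=-7/6 → turn -1·90°
n=6: pose=(3,7,W); sL=160/153, sR=32/53; mL=80/153, mR=-6032/8109; mL+mR=-1792/8109 → advance -1; mR−mL=-3424/2703 → turn -1·90°
n=7: pose=(4,7,N); sL=80/117, sR=80/113; mL=40/117, mR=-4360/13221; mL+mR=160/13221 → advance +1; mR−mL=-2960/4407 → turn -1·90°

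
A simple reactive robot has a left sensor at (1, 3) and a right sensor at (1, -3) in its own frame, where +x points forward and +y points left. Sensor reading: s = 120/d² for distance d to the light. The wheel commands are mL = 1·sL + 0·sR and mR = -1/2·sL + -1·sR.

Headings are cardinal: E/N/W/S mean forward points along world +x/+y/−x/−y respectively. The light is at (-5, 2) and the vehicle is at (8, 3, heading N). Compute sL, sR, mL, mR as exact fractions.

left sensor world pos  = (5, 4); dL² = 104
right sensor world pos = (11, 4); dR² = 260
sL = 120/104 = 15/13
sR = 120/260 = 6/13
mL = 1·sL + 0·sR = 15/13
mR = -1/2·sL + -1·sR = -27/26

15/13 6/13 15/13 -27/26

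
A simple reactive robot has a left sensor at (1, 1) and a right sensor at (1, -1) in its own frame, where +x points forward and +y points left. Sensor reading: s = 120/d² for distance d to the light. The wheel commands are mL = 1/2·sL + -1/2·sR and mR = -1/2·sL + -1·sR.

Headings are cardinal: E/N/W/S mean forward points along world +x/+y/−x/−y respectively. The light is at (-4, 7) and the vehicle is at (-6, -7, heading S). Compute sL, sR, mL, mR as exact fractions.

60/113 20/39 40/4407 -3430/4407

left sensor world pos  = (-5, -8); dL² = 226
right sensor world pos = (-7, -8); dR² = 234
sL = 120/226 = 60/113
sR = 120/234 = 20/39
mL = 1/2·sL + -1/2·sR = 40/4407
mR = -1/2·sL + -1·sR = -3430/4407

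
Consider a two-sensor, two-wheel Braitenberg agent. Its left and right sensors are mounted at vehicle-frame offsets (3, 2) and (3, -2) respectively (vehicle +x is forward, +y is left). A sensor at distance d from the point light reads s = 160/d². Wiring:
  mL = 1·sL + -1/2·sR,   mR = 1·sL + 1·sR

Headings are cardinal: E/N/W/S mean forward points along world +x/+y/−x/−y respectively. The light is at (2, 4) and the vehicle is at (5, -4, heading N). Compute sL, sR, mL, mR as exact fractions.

80/13 16/5 296/65 608/65

left sensor world pos  = (3, -1); dL² = 26
right sensor world pos = (7, -1); dR² = 50
sL = 160/26 = 80/13
sR = 160/50 = 16/5
mL = 1·sL + -1/2·sR = 296/65
mR = 1·sL + 1·sR = 608/65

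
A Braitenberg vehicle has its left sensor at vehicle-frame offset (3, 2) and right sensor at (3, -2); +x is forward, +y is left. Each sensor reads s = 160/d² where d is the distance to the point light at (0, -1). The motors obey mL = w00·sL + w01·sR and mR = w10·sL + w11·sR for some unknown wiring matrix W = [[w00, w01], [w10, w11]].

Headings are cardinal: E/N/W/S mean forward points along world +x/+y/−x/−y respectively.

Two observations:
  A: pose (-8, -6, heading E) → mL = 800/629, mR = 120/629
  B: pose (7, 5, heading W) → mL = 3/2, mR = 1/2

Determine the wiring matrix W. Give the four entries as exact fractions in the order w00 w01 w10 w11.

obs A: pose=(-8,-6,E) → sL=80/17, sR=80/37, mL=800/629, mR=120/629
obs B: pose=(7,5,W) → sL=5, sR=2, mL=3/2, mR=1/2
sensor matrix S = [[80/17, 80/37], [5, 2]]; det S = -880/629
solve [mL_A; mL_B] = S·[w00; w01] and [mR_A; mR_B] = S·[w10; w11]:
  w00 = 1/2, w01 = -1/2, w10 = 1/2, w11 = -1

1/2 -1/2 1/2 -1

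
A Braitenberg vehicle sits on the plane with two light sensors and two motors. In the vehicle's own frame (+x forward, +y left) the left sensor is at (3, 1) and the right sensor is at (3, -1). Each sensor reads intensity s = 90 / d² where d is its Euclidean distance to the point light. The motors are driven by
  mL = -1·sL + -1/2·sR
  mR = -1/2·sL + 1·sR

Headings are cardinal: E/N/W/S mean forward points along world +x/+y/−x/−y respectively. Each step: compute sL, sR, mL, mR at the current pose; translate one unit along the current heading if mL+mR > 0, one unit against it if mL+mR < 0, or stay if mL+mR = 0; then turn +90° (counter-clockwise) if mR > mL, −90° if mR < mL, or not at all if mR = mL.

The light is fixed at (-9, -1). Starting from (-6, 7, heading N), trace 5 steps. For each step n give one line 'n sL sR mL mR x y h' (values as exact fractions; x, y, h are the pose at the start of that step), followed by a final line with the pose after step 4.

n=0: pose=(-6,7,N); sL=18/25, sR=90/137; mL=-3591/3425, mR=1017/3425; mL+mR=-2574/3425 → advance -1; mR−mL=4608/3425 → turn +1·90°
n=1: pose=(-6,6,W); sL=5/2, sR=45/32; mL=-205/64, mR=5/32; mL+mR=-195/64 → advance -1; mR−mL=215/64 → turn +1·90°
n=2: pose=(-5,6,S); sL=90/41, sR=18/5; mL=-819/205, mR=513/205; mL+mR=-306/205 → advance -1; mR−mL=1332/205 → turn +1·90°
n=3: pose=(-5,7,E); sL=9/13, sR=45/49; mL=-1467/1274, mR=729/1274; mL+mR=-369/637 → advance -1; mR−mL=1098/637 → turn +1·90°
n=4: pose=(-6,7,N); sL=18/25, sR=90/137; mL=-3591/3425, mR=1017/3425; mL+mR=-2574/3425 → advance -1; mR−mL=4608/3425 → turn +1·90°

0 18/25 90/137 -3591/3425 1017/3425 -6 7 N
1 5/2 45/32 -205/64 5/32 -6 6 W
2 90/41 18/5 -819/205 513/205 -5 6 S
3 9/13 45/49 -1467/1274 729/1274 -5 7 E
4 18/25 90/137 -3591/3425 1017/3425 -6 7 N
final -6 6 W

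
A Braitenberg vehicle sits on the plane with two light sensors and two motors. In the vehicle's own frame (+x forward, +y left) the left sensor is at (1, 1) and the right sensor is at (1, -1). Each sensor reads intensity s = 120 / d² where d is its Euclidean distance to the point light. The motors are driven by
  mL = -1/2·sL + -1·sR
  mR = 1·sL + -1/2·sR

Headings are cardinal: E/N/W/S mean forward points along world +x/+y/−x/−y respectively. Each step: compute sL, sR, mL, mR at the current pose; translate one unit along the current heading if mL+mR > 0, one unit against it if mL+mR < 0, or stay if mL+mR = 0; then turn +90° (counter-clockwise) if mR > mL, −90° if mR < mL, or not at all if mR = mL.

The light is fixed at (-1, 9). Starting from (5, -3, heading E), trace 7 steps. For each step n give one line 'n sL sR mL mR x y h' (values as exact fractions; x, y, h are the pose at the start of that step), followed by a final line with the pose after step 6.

0 12/17 60/109 -1674/1853 798/1853 5 -3 E
1 120/137 120/157 -25860/21509 10620/21509 4 -3 N
2 30/53 3/4 -219/212 81/424 4 -4 W
3 24/49 120/221 -8532/10829 2364/10829 5 -4 S
4 12/17 60/109 -1674/1853 798/1853 5 -3 E
5 120/137 120/157 -25860/21509 10620/21509 4 -3 N
6 30/53 3/4 -219/212 81/424 4 -4 W
final 5 -4 S

n=0: pose=(5,-3,E); sL=12/17, sR=60/109; mL=-1674/1853, mR=798/1853; mL+mR=-876/1853 → advance -1; mR−mL=2472/1853 → turn +1·90°
n=1: pose=(4,-3,N); sL=120/137, sR=120/157; mL=-25860/21509, mR=10620/21509; mL+mR=-15240/21509 → advance -1; mR−mL=36480/21509 → turn +1·90°
n=2: pose=(4,-4,W); sL=30/53, sR=3/4; mL=-219/212, mR=81/424; mL+mR=-357/424 → advance -1; mR−mL=519/424 → turn +1·90°
n=3: pose=(5,-4,S); sL=24/49, sR=120/221; mL=-8532/10829, mR=2364/10829; mL+mR=-6168/10829 → advance -1; mR−mL=10896/10829 → turn +1·90°
n=4: pose=(5,-3,E); sL=12/17, sR=60/109; mL=-1674/1853, mR=798/1853; mL+mR=-876/1853 → advance -1; mR−mL=2472/1853 → turn +1·90°
n=5: pose=(4,-3,N); sL=120/137, sR=120/157; mL=-25860/21509, mR=10620/21509; mL+mR=-15240/21509 → advance -1; mR−mL=36480/21509 → turn +1·90°
n=6: pose=(4,-4,W); sL=30/53, sR=3/4; mL=-219/212, mR=81/424; mL+mR=-357/424 → advance -1; mR−mL=519/424 → turn +1·90°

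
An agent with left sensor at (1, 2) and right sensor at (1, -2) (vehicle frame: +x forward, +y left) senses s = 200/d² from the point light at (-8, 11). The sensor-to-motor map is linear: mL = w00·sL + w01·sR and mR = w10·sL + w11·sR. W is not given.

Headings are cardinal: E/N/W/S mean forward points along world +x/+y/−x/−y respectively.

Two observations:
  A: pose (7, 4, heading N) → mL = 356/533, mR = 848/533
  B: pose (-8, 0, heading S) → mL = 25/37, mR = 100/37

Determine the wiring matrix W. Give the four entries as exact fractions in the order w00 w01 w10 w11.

obs A: pose=(7,4,N) → sL=40/41, sR=8/13, mL=356/533, mR=848/533
obs B: pose=(-8,0,S) → sL=50/37, sR=50/37, mL=25/37, mR=100/37
sensor matrix S = [[40/41, 8/13], [50/37, 50/37]]; det S = 9600/19721
solve [mL_A; mL_B] = S·[w00; w01] and [mR_A; mR_B] = S·[w10; w11]:
  w00 = 1, w01 = -1/2, w10 = 1, w11 = 1

1 -1/2 1 1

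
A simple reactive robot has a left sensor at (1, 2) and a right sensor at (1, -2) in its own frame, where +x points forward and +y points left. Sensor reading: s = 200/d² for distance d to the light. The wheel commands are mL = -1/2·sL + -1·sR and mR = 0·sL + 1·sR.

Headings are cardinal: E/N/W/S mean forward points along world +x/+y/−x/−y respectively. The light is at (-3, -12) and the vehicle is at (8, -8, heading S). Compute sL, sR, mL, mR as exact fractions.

100/89 20/9 -2230/801 20/9

left sensor world pos  = (10, -9); dL² = 178
right sensor world pos = (6, -9); dR² = 90
sL = 200/178 = 100/89
sR = 200/90 = 20/9
mL = -1/2·sL + -1·sR = -2230/801
mR = 0·sL + 1·sR = 20/9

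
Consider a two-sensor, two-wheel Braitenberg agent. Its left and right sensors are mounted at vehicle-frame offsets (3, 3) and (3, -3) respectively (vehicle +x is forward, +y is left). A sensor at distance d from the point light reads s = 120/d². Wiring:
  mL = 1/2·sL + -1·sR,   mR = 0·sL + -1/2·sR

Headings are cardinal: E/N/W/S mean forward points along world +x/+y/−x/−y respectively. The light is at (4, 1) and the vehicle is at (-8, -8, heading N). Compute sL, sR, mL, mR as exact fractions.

40/87 40/39 -300/377 -20/39

left sensor world pos  = (-11, -5); dL² = 261
right sensor world pos = (-5, -5); dR² = 117
sL = 120/261 = 40/87
sR = 120/117 = 40/39
mL = 1/2·sL + -1·sR = -300/377
mR = 0·sL + -1/2·sR = -20/39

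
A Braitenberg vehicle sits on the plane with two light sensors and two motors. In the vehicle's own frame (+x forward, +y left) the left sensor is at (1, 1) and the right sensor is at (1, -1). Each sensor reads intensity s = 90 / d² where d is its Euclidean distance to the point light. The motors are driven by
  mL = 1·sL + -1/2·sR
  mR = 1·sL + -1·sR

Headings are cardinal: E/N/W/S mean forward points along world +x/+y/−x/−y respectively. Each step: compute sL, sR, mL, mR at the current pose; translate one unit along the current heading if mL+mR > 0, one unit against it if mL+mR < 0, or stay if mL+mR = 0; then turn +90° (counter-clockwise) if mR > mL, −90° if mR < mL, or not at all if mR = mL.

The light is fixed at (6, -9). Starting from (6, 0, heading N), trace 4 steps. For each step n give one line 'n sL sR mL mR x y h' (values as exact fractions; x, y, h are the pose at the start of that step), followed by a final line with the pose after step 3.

n=0: pose=(6,0,N); sL=90/101, sR=90/101; mL=45/101, mR=0; mL+mR=45/101 → advance +1; mR−mL=-45/101 → turn -1·90°
n=1: pose=(6,1,E); sL=45/61, sR=45/41; mL=945/5002, mR=-900/2501; mL+mR=-855/5002 → advance -1; mR−mL=-45/82 → turn -1·90°
n=2: pose=(5,1,S); sL=10/9, sR=18/17; mL=89/153, mR=8/153; mL+mR=97/153 → advance +1; mR−mL=-9/17 → turn -1·90°
n=3: pose=(5,0,W); sL=45/34, sR=45/52; mL=1575/1768, mR=405/884; mL+mR=2385/1768 → advance +1; mR−mL=-45/104 → turn -1·90°

0 90/101 90/101 45/101 0 6 0 N
1 45/61 45/41 945/5002 -900/2501 6 1 E
2 10/9 18/17 89/153 8/153 5 1 S
3 45/34 45/52 1575/1768 405/884 5 0 W
final 4 0 N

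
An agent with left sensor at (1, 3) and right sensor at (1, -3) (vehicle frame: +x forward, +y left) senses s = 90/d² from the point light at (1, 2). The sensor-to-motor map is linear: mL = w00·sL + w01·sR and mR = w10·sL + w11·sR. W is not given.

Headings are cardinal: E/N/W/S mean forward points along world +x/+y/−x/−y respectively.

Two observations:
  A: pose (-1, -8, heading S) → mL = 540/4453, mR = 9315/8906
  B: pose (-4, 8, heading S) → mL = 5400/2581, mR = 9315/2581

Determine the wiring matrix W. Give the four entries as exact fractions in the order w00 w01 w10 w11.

obs A: pose=(-1,-8,S) → sL=45/61, sR=45/73, mL=540/4453, mR=9315/8906
obs B: pose=(-4,8,S) → sL=90/29, sR=90/89, mL=5400/2581, mR=9315/2581
sensor matrix S = [[45/61, 45/73], [90/29, 90/89]]; det S = -13413600/11493193
solve [mL_A; mL_B] = S·[w00; w01] and [mR_A; mR_B] = S·[w10; w11]:
  w00 = 1, w01 = -1, w10 = 1, w11 = 1/2

1 -1 1 1/2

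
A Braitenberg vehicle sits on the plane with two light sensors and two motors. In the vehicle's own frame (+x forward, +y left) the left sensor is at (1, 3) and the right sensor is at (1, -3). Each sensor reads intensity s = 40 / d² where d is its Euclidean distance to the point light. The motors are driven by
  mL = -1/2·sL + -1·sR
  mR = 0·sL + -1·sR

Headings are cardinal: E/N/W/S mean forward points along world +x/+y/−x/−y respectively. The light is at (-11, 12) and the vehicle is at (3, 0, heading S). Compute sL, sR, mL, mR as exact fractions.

left sensor world pos  = (6, -1); dL² = 458
right sensor world pos = (0, -1); dR² = 290
sL = 40/458 = 20/229
sR = 40/290 = 4/29
mL = -1/2·sL + -1·sR = -1206/6641
mR = 0·sL + -1·sR = -4/29

20/229 4/29 -1206/6641 -4/29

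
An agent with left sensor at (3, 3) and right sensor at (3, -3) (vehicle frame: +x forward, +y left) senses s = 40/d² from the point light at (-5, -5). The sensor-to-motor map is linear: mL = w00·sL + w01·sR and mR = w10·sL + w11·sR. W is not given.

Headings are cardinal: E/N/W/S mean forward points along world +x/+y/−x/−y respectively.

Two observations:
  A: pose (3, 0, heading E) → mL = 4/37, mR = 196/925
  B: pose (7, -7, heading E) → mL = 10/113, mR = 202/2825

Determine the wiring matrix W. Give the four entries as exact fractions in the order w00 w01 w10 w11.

1/2 0 -1/2 1

obs A: pose=(3,0,E) → sL=8/37, sR=8/25, mL=4/37, mR=196/925
obs B: pose=(7,-7,E) → sL=20/113, sR=4/25, mL=10/113, mR=202/2825
sensor matrix S = [[8/37, 8/25], [20/113, 4/25]]; det S = -2304/104525
solve [mL_A; mL_B] = S·[w00; w01] and [mR_A; mR_B] = S·[w10; w11]:
  w00 = 1/2, w01 = 0, w10 = -1/2, w11 = 1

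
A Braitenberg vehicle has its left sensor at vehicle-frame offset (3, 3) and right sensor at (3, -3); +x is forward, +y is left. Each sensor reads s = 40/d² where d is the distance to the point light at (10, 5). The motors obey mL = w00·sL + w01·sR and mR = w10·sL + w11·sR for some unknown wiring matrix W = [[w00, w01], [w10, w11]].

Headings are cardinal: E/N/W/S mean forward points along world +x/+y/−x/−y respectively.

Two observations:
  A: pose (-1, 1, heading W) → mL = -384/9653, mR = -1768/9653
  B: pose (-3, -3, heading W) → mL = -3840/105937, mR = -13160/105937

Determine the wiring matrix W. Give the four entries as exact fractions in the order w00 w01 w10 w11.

1 -1 -1/2 -1/2

obs A: pose=(-1,1,W) → sL=8/49, sR=40/197, mL=-384/9653, mR=-1768/9653
obs B: pose=(-3,-3,W) → sL=40/377, sR=40/281, mL=-3840/105937, mR=-13160/105937
sensor matrix S = [[8/49, 40/197], [40/377, 40/281]]; det S = 1735680/1022609861
solve [mL_A; mL_B] = S·[w00; w01] and [mR_A; mR_B] = S·[w10; w11]:
  w00 = 1, w01 = -1, w10 = -1/2, w11 = -1/2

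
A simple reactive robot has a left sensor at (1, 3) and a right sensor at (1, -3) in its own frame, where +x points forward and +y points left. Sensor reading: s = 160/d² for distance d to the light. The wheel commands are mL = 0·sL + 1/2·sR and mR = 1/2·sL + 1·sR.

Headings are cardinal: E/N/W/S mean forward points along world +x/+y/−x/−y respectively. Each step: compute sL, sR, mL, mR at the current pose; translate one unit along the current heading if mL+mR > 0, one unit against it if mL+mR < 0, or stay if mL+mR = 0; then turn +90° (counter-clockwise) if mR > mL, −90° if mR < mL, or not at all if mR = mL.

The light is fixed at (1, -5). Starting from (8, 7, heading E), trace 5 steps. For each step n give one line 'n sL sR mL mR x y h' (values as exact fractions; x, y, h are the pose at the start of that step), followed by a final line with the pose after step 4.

n=0: pose=(8,7,E); sL=160/289, sR=32/29; mL=16/29, mR=11568/8381; mL+mR=16192/8381 → advance +1; mR−mL=6944/8381 → turn +1·90°
n=1: pose=(9,7,N); sL=80/97, sR=16/29; mL=8/29, mR=2712/2813; mL+mR=3488/2813 → advance +1; mR−mL=1936/2813 → turn +1·90°
n=2: pose=(9,8,W); sL=160/149, sR=32/61; mL=16/61, mR=9648/9089; mL+mR=12032/9089 → advance +1; mR−mL=7264/9089 → turn +1·90°
n=3: pose=(8,8,S); sL=40/61, sR=1; mL=1/2, mR=81/61; mL+mR=223/122 → advance +1; mR−mL=101/122 → turn +1·90°
n=4: pose=(8,7,E); sL=160/289, sR=32/29; mL=16/29, mR=11568/8381; mL+mR=16192/8381 → advance +1; mR−mL=6944/8381 → turn +1·90°

0 160/289 32/29 16/29 11568/8381 8 7 E
1 80/97 16/29 8/29 2712/2813 9 7 N
2 160/149 32/61 16/61 9648/9089 9 8 W
3 40/61 1 1/2 81/61 8 8 S
4 160/289 32/29 16/29 11568/8381 8 7 E
final 9 7 N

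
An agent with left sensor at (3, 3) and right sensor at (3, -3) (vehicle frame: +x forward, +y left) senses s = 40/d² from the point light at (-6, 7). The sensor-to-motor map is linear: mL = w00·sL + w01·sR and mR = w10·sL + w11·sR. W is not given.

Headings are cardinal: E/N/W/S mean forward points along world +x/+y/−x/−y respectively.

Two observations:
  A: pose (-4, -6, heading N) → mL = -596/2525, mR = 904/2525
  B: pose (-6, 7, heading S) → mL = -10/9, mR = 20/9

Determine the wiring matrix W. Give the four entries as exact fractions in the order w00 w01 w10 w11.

obs A: pose=(-4,-6,N) → sL=40/101, sR=8/25, mL=-596/2525, mR=904/2525
obs B: pose=(-6,7,S) → sL=20/9, sR=20/9, mL=-10/9, mR=20/9
sensor matrix S = [[40/101, 8/25], [20/9, 20/9]]; det S = 256/1515
solve [mL_A; mL_B] = S·[w00; w01] and [mR_A; mR_B] = S·[w10; w11]:
  w00 = -1, w01 = 1/2, w10 = 1/2, w11 = 1/2

-1 1/2 1/2 1/2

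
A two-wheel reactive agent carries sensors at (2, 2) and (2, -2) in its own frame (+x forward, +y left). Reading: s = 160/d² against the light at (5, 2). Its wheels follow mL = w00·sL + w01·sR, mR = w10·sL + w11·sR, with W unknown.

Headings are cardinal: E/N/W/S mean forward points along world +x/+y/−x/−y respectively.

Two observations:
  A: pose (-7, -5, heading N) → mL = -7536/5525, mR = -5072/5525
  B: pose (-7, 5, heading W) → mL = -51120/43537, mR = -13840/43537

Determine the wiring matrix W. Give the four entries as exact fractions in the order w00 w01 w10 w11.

obs A: pose=(-7,-5,N) → sL=160/221, sR=32/25, mL=-7536/5525, mR=-5072/5525
obs B: pose=(-7,5,W) → sL=160/197, sR=160/221, mL=-51120/43537, mR=-13840/43537
sensor matrix S = [[160/221, 32/25], [160/197, 160/221]]; det S = -24797184/48108385
solve [mL_A; mL_B] = S·[w00; w01] and [mR_A; mR_B] = S·[w10; w11]:
  w00 = -1, w01 = -1/2, w10 = 1/2, w11 = -1

-1 -1/2 1/2 -1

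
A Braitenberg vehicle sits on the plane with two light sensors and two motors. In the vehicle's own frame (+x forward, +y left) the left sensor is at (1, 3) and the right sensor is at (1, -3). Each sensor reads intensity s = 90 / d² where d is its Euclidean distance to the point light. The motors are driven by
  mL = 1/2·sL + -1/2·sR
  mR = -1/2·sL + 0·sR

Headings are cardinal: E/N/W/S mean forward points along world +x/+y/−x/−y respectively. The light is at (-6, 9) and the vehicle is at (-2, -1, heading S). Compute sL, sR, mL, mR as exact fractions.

9/17 45/61 -108/1037 -9/34

left sensor world pos  = (1, -2); dL² = 170
right sensor world pos = (-5, -2); dR² = 122
sL = 90/170 = 9/17
sR = 90/122 = 45/61
mL = 1/2·sL + -1/2·sR = -108/1037
mR = -1/2·sL + 0·sR = -9/34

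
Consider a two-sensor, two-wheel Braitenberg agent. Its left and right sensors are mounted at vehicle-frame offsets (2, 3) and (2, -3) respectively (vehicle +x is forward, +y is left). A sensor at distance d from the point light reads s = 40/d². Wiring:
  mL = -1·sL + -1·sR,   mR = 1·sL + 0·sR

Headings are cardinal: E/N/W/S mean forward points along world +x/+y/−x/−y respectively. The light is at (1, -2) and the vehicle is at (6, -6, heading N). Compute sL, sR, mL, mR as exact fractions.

left sensor world pos  = (3, -4); dL² = 8
right sensor world pos = (9, -4); dR² = 68
sL = 40/8 = 5
sR = 40/68 = 10/17
mL = -1·sL + -1·sR = -95/17
mR = 1·sL + 0·sR = 5

5 10/17 -95/17 5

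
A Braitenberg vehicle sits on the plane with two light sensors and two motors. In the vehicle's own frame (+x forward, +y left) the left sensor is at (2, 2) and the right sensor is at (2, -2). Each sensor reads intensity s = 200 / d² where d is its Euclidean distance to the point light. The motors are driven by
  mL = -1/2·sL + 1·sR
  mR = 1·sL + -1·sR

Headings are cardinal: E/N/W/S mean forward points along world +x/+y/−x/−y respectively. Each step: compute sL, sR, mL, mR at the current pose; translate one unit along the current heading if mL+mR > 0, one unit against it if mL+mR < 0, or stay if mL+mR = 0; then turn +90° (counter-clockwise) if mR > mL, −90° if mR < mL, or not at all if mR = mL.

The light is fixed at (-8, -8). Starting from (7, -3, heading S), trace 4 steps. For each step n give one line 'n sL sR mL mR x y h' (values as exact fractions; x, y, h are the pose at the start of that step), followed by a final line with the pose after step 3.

n=0: pose=(7,-3,S); sL=100/149, sR=100/89; mL=10450/13261, mR=-6000/13261; mL+mR=50/149 → advance +1; mR−mL=-16450/13261 → turn -1·90°
n=1: pose=(7,-4,W); sL=200/173, sR=40/41; mL=2820/7093, mR=1280/7093; mL+mR=100/173 → advance +1; mR−mL=-1540/7093 → turn -1·90°
n=2: pose=(6,-4,N); sL=10/9, sR=50/73; mL=85/657, mR=280/657; mL+mR=5/9 → advance +1; mR−mL=65/219 → turn +1·90°
n=3: pose=(6,-3,W); sL=200/153, sR=200/193; mL=11300/29529, mR=8000/29529; mL+mR=100/153 → advance +1; mR−mL=-1100/9843 → turn -1·90°

0 100/149 100/89 10450/13261 -6000/13261 7 -3 S
1 200/173 40/41 2820/7093 1280/7093 7 -4 W
2 10/9 50/73 85/657 280/657 6 -4 N
3 200/153 200/193 11300/29529 8000/29529 6 -3 W
final 5 -3 N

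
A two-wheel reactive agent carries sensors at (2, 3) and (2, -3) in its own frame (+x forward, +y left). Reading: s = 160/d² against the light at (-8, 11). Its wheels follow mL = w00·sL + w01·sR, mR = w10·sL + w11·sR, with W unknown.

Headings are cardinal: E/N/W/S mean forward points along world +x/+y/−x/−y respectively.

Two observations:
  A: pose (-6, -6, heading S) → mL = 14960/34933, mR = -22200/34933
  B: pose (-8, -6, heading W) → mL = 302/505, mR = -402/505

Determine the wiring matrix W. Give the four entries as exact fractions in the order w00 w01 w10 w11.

obs A: pose=(-6,-6,S) → sL=80/193, sR=80/181, mL=14960/34933, mR=-22200/34933
obs B: pose=(-8,-6,W) → sL=40/101, sR=4/5, mL=302/505, mR=-402/505
sensor matrix S = [[80/193, 80/181], [40/101, 4/5]]; det S = 552384/3528233
solve [mL_A; mL_B] = S·[w00; w01] and [mR_A; mR_B] = S·[w10; w11]:
  w00 = 1/2, w01 = 1/2, w10 = -1, w11 = -1/2

1/2 1/2 -1 -1/2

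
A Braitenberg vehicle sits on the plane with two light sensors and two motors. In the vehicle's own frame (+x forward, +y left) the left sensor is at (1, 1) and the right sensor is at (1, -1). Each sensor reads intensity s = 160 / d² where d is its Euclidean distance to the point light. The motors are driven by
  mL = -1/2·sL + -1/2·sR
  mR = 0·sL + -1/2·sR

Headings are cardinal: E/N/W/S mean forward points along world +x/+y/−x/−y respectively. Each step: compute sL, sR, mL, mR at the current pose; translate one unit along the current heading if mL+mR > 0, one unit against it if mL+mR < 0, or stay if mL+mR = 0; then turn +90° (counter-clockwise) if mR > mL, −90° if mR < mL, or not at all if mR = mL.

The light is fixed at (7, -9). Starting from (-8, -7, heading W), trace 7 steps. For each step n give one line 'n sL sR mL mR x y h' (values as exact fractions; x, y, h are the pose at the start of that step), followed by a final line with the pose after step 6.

n=0: pose=(-8,-7,W); sL=160/257, sR=32/53; mL=-8352/13621, mR=-16/53; mL+mR=-12464/13621 → advance -1; mR−mL=80/257 → turn +1·90°
n=1: pose=(-7,-7,S); sL=16/17, sR=80/113; mL=-1584/1921, mR=-40/113; mL+mR=-2264/1921 → advance -1; mR−mL=8/17 → turn +1·90°
n=2: pose=(-7,-6,E); sL=32/37, sR=160/173; mL=-5728/6401, mR=-80/173; mL+mR=-8688/6401 → advance -1; mR−mL=16/37 → turn +1·90°
n=3: pose=(-8,-6,N); sL=10/17, sR=40/53; mL=-605/901, mR=-20/53; mL+mR=-945/901 → advance -1; mR−mL=5/17 → turn +1·90°
n=4: pose=(-8,-7,W); sL=160/257, sR=32/53; mL=-8352/13621, mR=-16/53; mL+mR=-12464/13621 → advance -1; mR−mL=80/257 → turn +1·90°
n=5: pose=(-7,-7,S); sL=16/17, sR=80/113; mL=-1584/1921, mR=-40/113; mL+mR=-2264/1921 → advance -1; mR−mL=8/17 → turn +1·90°
n=6: pose=(-7,-6,E); sL=32/37, sR=160/173; mL=-5728/6401, mR=-80/173; mL+mR=-8688/6401 → advance -1; mR−mL=16/37 → turn +1·90°

0 160/257 32/53 -8352/13621 -16/53 -8 -7 W
1 16/17 80/113 -1584/1921 -40/113 -7 -7 S
2 32/37 160/173 -5728/6401 -80/173 -7 -6 E
3 10/17 40/53 -605/901 -20/53 -8 -6 N
4 160/257 32/53 -8352/13621 -16/53 -8 -7 W
5 16/17 80/113 -1584/1921 -40/113 -7 -7 S
6 32/37 160/173 -5728/6401 -80/173 -7 -6 E
final -8 -6 N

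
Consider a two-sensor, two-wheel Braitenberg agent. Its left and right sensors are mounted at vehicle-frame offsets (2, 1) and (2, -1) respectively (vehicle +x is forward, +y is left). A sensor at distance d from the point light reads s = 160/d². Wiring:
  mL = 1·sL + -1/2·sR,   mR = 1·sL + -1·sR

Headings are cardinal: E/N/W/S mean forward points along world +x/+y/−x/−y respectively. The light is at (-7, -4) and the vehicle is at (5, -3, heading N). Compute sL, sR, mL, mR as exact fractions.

left sensor world pos  = (4, -1); dL² = 130
right sensor world pos = (6, -1); dR² = 178
sL = 160/130 = 16/13
sR = 160/178 = 80/89
mL = 1·sL + -1/2·sR = 904/1157
mR = 1·sL + -1·sR = 384/1157

16/13 80/89 904/1157 384/1157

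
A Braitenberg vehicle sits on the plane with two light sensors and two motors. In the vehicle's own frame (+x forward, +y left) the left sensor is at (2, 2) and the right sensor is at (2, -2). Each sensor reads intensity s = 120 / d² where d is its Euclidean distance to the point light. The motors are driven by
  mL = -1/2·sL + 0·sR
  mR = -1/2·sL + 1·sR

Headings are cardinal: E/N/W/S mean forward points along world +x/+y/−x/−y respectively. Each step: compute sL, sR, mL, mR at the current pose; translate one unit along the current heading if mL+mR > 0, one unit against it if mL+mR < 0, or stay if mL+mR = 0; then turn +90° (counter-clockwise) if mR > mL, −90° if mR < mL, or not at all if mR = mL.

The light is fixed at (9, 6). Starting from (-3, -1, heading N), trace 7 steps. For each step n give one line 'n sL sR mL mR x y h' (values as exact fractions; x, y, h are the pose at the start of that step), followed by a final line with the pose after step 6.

0 120/221 24/25 -60/221 3804/5525 -3 -1 N
1 6/13 30/53 -3/13 231/689 -3 0 W
2 24/37 120/289 -12/37 972/10693 -4 0 S
3 12/13 12/17 -6/13 54/221 -4 1 E
4 24/53 40/51 -12/53 1508/2703 -5 1 N
5 30/73 6/13 -15/73 243/949 -5 2 W
6 24/41 24/65 -12/41 204/2665 -6 2 S
final -6 3 E

n=0: pose=(-3,-1,N); sL=120/221, sR=24/25; mL=-60/221, mR=3804/5525; mL+mR=2304/5525 → advance +1; mR−mL=24/25 → turn +1·90°
n=1: pose=(-3,0,W); sL=6/13, sR=30/53; mL=-3/13, mR=231/689; mL+mR=72/689 → advance +1; mR−mL=30/53 → turn +1·90°
n=2: pose=(-4,0,S); sL=24/37, sR=120/289; mL=-12/37, mR=972/10693; mL+mR=-2496/10693 → advance -1; mR−mL=120/289 → turn +1·90°
n=3: pose=(-4,1,E); sL=12/13, sR=12/17; mL=-6/13, mR=54/221; mL+mR=-48/221 → advance -1; mR−mL=12/17 → turn +1·90°
n=4: pose=(-5,1,N); sL=24/53, sR=40/51; mL=-12/53, mR=1508/2703; mL+mR=896/2703 → advance +1; mR−mL=40/51 → turn +1·90°
n=5: pose=(-5,2,W); sL=30/73, sR=6/13; mL=-15/73, mR=243/949; mL+mR=48/949 → advance +1; mR−mL=6/13 → turn +1·90°
n=6: pose=(-6,2,S); sL=24/41, sR=24/65; mL=-12/41, mR=204/2665; mL+mR=-576/2665 → advance -1; mR−mL=24/65 → turn +1·90°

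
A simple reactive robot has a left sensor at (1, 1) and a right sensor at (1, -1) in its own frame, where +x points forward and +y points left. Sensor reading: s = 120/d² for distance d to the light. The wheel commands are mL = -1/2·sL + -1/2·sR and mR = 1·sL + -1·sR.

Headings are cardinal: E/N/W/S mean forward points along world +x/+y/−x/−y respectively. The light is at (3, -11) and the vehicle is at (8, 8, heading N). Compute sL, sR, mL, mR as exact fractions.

15/52 30/109 -3195/11336 75/5668

left sensor world pos  = (7, 9); dL² = 416
right sensor world pos = (9, 9); dR² = 436
sL = 120/416 = 15/52
sR = 120/436 = 30/109
mL = -1/2·sL + -1/2·sR = -3195/11336
mR = 1·sL + -1·sR = 75/5668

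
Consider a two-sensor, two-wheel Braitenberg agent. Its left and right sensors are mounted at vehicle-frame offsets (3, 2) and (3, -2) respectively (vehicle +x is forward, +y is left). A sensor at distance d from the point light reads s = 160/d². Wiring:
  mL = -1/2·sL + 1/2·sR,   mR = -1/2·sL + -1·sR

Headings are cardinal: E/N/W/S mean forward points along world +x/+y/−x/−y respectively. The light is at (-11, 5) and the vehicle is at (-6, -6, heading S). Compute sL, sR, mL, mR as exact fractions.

32/49 32/41 128/2009 -2224/2009

left sensor world pos  = (-4, -9); dL² = 245
right sensor world pos = (-8, -9); dR² = 205
sL = 160/245 = 32/49
sR = 160/205 = 32/41
mL = -1/2·sL + 1/2·sR = 128/2009
mR = -1/2·sL + -1·sR = -2224/2009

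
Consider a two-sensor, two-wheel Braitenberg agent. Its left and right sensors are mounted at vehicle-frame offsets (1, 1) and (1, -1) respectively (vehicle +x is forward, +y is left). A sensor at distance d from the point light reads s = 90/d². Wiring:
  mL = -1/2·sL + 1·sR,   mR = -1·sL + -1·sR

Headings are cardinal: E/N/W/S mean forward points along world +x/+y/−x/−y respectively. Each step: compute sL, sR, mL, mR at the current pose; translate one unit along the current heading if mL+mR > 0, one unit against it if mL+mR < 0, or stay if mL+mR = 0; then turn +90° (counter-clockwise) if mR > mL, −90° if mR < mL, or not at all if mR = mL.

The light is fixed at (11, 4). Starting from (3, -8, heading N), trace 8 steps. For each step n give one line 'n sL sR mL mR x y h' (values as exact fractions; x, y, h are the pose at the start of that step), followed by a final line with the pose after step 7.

0 45/101 9/17 1053/3434 -1674/1717 3 -8 N
1 90/193 18/49 1269/9457 -7884/9457 3 -9 E
2 9/26 45/148 63/481 -1251/1924 2 -9 S
3 90/269 90/221 14265/59449 -44100/59449 2 -8 W
4 45/101 9/17 1053/3434 -1674/1717 3 -8 N
5 90/193 18/49 1269/9457 -7884/9457 3 -9 E
6 9/26 45/148 63/481 -1251/1924 2 -9 S
7 90/269 90/221 14265/59449 -44100/59449 2 -8 W
final 3 -8 N

n=0: pose=(3,-8,N); sL=45/101, sR=9/17; mL=1053/3434, mR=-1674/1717; mL+mR=-135/202 → advance -1; mR−mL=-4401/3434 → turn -1·90°
n=1: pose=(3,-9,E); sL=90/193, sR=18/49; mL=1269/9457, mR=-7884/9457; mL+mR=-135/193 → advance -1; mR−mL=-9153/9457 → turn -1·90°
n=2: pose=(2,-9,S); sL=9/26, sR=45/148; mL=63/481, mR=-1251/1924; mL+mR=-27/52 → advance -1; mR−mL=-1503/1924 → turn -1·90°
n=3: pose=(2,-8,W); sL=90/269, sR=90/221; mL=14265/59449, mR=-44100/59449; mL+mR=-135/269 → advance -1; mR−mL=-58365/59449 → turn -1·90°
n=4: pose=(3,-8,N); sL=45/101, sR=9/17; mL=1053/3434, mR=-1674/1717; mL+mR=-135/202 → advance -1; mR−mL=-4401/3434 → turn -1·90°
n=5: pose=(3,-9,E); sL=90/193, sR=18/49; mL=1269/9457, mR=-7884/9457; mL+mR=-135/193 → advance -1; mR−mL=-9153/9457 → turn -1·90°
n=6: pose=(2,-9,S); sL=9/26, sR=45/148; mL=63/481, mR=-1251/1924; mL+mR=-27/52 → advance -1; mR−mL=-1503/1924 → turn -1·90°
n=7: pose=(2,-8,W); sL=90/269, sR=90/221; mL=14265/59449, mR=-44100/59449; mL+mR=-135/269 → advance -1; mR−mL=-58365/59449 → turn -1·90°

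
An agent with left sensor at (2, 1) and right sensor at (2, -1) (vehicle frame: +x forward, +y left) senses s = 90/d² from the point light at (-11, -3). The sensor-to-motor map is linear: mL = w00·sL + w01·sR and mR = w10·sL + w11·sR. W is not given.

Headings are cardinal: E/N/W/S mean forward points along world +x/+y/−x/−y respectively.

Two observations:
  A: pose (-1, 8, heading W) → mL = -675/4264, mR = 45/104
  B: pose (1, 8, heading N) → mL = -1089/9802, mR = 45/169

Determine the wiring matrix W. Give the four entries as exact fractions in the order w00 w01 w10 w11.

obs A: pose=(-1,8,W) → sL=45/82, sR=45/104, mL=-675/4264, mR=45/104
obs B: pose=(1,8,N) → sL=9/29, sR=45/169, mL=-1089/9802, mR=45/169
sensor matrix S = [[45/82, 45/104], [9/29, 45/169]]; det S = 19035/1607528
solve [mL_A; mL_B] = S·[w00; w01] and [mR_A; mR_B] = S·[w10; w11]:
  w00 = 1/2, w01 = -1, w10 = 0, w11 = 1

1/2 -1 0 1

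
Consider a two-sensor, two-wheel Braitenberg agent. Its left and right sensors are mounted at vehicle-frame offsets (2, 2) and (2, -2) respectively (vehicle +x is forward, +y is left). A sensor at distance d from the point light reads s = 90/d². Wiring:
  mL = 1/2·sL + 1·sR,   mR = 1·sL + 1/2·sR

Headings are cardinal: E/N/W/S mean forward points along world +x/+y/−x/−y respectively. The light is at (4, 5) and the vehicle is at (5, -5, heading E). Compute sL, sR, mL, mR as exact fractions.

90/73 10/17 1495/1241 1895/1241

left sensor world pos  = (7, -3); dL² = 73
right sensor world pos = (7, -7); dR² = 153
sL = 90/73 = 90/73
sR = 90/153 = 10/17
mL = 1/2·sL + 1·sR = 1495/1241
mR = 1·sL + 1/2·sR = 1895/1241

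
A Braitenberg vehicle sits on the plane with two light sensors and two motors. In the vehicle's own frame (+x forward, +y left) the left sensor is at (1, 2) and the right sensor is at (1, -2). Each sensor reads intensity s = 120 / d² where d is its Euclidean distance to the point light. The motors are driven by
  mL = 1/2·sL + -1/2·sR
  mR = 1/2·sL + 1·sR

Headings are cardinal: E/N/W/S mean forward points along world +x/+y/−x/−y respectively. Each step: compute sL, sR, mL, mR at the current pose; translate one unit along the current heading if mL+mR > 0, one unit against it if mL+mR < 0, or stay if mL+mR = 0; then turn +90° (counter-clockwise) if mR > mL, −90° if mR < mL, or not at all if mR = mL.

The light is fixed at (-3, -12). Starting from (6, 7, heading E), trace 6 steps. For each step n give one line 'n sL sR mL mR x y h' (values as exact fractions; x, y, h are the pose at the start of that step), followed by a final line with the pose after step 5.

n=0: pose=(6,7,E); sL=120/541, sR=120/389; mL=-9120/210449, mR=88260/210449; mL+mR=79140/210449 → advance +1; mR−mL=180/389 → turn +1·90°
n=1: pose=(7,7,N); sL=15/58, sR=15/68; mL=75/3944, mR=345/986; mL+mR=1455/3944 → advance +1; mR−mL=45/136 → turn +1·90°
n=2: pose=(7,8,W); sL=8/27, sR=24/113; mL=128/3051, mR=1100/3051; mL+mR=1228/3051 → advance +1; mR−mL=36/113 → turn +1·90°
n=3: pose=(6,8,S); sL=60/241, sR=12/41; mL=-216/9881, mR=4122/9881; mL+mR=3906/9881 → advance +1; mR−mL=18/41 → turn +1·90°
n=4: pose=(6,7,E); sL=120/541, sR=120/389; mL=-9120/210449, mR=88260/210449; mL+mR=79140/210449 → advance +1; mR−mL=180/389 → turn +1·90°
n=5: pose=(7,7,N); sL=15/58, sR=15/68; mL=75/3944, mR=345/986; mL+mR=1455/3944 → advance +1; mR−mL=45/136 → turn +1·90°

0 120/541 120/389 -9120/210449 88260/210449 6 7 E
1 15/58 15/68 75/3944 345/986 7 7 N
2 8/27 24/113 128/3051 1100/3051 7 8 W
3 60/241 12/41 -216/9881 4122/9881 6 8 S
4 120/541 120/389 -9120/210449 88260/210449 6 7 E
5 15/58 15/68 75/3944 345/986 7 7 N
final 7 8 W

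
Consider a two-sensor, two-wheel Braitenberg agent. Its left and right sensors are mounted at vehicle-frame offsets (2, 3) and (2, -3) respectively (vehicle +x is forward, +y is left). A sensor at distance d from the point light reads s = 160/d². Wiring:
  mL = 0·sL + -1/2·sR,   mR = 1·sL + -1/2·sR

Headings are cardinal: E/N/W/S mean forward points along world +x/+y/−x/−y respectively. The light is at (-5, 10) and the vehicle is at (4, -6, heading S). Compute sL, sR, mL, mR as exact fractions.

40/117 4/9 -2/9 14/117

left sensor world pos  = (7, -8); dL² = 468
right sensor world pos = (1, -8); dR² = 360
sL = 160/468 = 40/117
sR = 160/360 = 4/9
mL = 0·sL + -1/2·sR = -2/9
mR = 1·sL + -1/2·sR = 14/117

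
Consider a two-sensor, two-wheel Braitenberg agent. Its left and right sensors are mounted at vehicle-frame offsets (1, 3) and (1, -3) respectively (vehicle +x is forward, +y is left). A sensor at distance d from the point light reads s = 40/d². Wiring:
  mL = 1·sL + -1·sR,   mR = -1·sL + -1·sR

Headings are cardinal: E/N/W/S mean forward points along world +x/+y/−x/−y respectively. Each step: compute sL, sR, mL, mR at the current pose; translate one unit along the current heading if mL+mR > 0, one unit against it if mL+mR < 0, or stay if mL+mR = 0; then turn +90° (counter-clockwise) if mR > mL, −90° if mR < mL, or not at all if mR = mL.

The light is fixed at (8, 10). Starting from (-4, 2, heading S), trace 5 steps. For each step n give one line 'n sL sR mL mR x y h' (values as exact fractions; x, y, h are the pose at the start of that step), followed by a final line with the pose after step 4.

0 20/81 20/153 160/1377 -520/1377 -4 2 S
1 40/269 8/37 -672/9953 -3632/9953 -4 3 W
2 5/29 2/5 -33/145 -83/145 -3 3 N
3 8/25 40/221 768/5525 -2768/5525 -3 2 E
4 20/81 20/153 160/1377 -520/1377 -4 2 S
final -4 3 W

n=0: pose=(-4,2,S); sL=20/81, sR=20/153; mL=160/1377, mR=-520/1377; mL+mR=-40/153 → advance -1; mR−mL=-40/81 → turn -1·90°
n=1: pose=(-4,3,W); sL=40/269, sR=8/37; mL=-672/9953, mR=-3632/9953; mL+mR=-16/37 → advance -1; mR−mL=-80/269 → turn -1·90°
n=2: pose=(-3,3,N); sL=5/29, sR=2/5; mL=-33/145, mR=-83/145; mL+mR=-4/5 → advance -1; mR−mL=-10/29 → turn -1·90°
n=3: pose=(-3,2,E); sL=8/25, sR=40/221; mL=768/5525, mR=-2768/5525; mL+mR=-80/221 → advance -1; mR−mL=-16/25 → turn -1·90°
n=4: pose=(-4,2,S); sL=20/81, sR=20/153; mL=160/1377, mR=-520/1377; mL+mR=-40/153 → advance -1; mR−mL=-40/81 → turn -1·90°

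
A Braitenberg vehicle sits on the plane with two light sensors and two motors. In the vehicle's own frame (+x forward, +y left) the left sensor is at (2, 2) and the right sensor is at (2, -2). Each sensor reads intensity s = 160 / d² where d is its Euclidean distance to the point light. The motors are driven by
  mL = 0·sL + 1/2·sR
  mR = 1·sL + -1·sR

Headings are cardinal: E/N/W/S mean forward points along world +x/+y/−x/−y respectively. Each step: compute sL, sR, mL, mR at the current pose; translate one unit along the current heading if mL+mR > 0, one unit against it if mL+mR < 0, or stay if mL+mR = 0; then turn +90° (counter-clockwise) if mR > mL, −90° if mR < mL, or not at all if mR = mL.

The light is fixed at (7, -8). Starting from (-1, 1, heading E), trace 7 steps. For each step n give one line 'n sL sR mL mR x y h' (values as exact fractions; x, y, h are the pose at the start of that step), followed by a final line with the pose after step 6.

0 160/157 32/17 16/17 -2304/2669 -1 1 E
1 80/37 16/13 8/13 448/481 0 1 S
2 32/25 160/61 80/61 -2048/1525 0 0 E
3 20/9 20/17 10/17 160/153 -1 0 S
4 160/117 160/61 80/61 -8960/7137 -1 -1 E
5 16/5 80/53 40/53 448/265 0 -1 S
6 160/89 160/41 80/41 -7680/3649 0 -2 E
final -1 -2 S

n=0: pose=(-1,1,E); sL=160/157, sR=32/17; mL=16/17, mR=-2304/2669; mL+mR=208/2669 → advance +1; mR−mL=-4816/2669 → turn -1·90°
n=1: pose=(0,1,S); sL=80/37, sR=16/13; mL=8/13, mR=448/481; mL+mR=744/481 → advance +1; mR−mL=152/481 → turn +1·90°
n=2: pose=(0,0,E); sL=32/25, sR=160/61; mL=80/61, mR=-2048/1525; mL+mR=-48/1525 → advance -1; mR−mL=-4048/1525 → turn -1·90°
n=3: pose=(-1,0,S); sL=20/9, sR=20/17; mL=10/17, mR=160/153; mL+mR=250/153 → advance +1; mR−mL=70/153 → turn +1·90°
n=4: pose=(-1,-1,E); sL=160/117, sR=160/61; mL=80/61, mR=-8960/7137; mL+mR=400/7137 → advance +1; mR−mL=-18320/7137 → turn -1·90°
n=5: pose=(0,-1,S); sL=16/5, sR=80/53; mL=40/53, mR=448/265; mL+mR=648/265 → advance +1; mR−mL=248/265 → turn +1·90°
n=6: pose=(0,-2,E); sL=160/89, sR=160/41; mL=80/41, mR=-7680/3649; mL+mR=-560/3649 → advance -1; mR−mL=-14800/3649 → turn -1·90°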